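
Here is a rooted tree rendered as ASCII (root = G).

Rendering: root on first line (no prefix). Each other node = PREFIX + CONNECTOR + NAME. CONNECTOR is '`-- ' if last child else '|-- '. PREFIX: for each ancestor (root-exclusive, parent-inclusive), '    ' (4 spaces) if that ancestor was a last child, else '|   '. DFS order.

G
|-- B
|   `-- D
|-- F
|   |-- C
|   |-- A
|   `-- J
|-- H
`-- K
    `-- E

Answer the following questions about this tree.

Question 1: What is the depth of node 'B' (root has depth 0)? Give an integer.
Path from root to B: G -> B
Depth = number of edges = 1

Answer: 1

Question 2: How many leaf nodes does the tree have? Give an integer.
Answer: 6

Derivation:
Leaves (nodes with no children): A, C, D, E, H, J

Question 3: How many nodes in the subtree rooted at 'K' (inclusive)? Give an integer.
Answer: 2

Derivation:
Subtree rooted at K contains: E, K
Count = 2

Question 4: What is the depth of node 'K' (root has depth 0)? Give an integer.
Answer: 1

Derivation:
Path from root to K: G -> K
Depth = number of edges = 1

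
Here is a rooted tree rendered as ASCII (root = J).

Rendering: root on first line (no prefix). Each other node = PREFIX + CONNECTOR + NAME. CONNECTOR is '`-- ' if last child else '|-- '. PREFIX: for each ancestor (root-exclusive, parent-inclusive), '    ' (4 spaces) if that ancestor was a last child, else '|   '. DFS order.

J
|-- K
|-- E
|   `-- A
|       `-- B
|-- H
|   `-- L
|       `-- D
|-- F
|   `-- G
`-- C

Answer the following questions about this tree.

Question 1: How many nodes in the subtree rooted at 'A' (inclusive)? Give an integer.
Answer: 2

Derivation:
Subtree rooted at A contains: A, B
Count = 2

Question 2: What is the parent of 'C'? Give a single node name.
Scan adjacency: C appears as child of J

Answer: J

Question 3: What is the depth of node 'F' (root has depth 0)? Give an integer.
Path from root to F: J -> F
Depth = number of edges = 1

Answer: 1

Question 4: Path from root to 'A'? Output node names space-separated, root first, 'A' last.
Answer: J E A

Derivation:
Walk down from root: J -> E -> A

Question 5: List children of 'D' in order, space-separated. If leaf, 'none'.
Answer: none

Derivation:
Node D's children (from adjacency): (leaf)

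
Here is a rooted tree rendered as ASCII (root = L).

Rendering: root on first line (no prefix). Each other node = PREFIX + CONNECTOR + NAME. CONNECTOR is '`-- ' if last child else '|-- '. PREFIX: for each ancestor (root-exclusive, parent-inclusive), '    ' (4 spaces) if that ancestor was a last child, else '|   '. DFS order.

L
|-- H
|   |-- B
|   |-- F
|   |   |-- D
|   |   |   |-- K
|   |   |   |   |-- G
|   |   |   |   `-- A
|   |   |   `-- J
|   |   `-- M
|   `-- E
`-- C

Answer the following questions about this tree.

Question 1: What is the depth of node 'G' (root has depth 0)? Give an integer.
Path from root to G: L -> H -> F -> D -> K -> G
Depth = number of edges = 5

Answer: 5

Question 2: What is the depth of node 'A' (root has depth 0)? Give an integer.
Path from root to A: L -> H -> F -> D -> K -> A
Depth = number of edges = 5

Answer: 5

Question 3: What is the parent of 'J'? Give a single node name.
Answer: D

Derivation:
Scan adjacency: J appears as child of D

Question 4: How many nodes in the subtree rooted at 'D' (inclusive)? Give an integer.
Subtree rooted at D contains: A, D, G, J, K
Count = 5

Answer: 5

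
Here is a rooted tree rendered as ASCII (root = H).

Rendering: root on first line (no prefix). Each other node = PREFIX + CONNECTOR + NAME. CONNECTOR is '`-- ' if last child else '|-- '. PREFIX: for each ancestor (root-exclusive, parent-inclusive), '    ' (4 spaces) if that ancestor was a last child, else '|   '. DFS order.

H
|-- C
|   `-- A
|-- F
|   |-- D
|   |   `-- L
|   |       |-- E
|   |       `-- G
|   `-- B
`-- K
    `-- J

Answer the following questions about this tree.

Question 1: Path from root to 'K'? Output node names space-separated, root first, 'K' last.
Walk down from root: H -> K

Answer: H K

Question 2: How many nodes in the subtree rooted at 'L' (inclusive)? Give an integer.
Subtree rooted at L contains: E, G, L
Count = 3

Answer: 3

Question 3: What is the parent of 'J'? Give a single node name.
Answer: K

Derivation:
Scan adjacency: J appears as child of K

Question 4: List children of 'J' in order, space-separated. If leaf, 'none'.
Node J's children (from adjacency): (leaf)

Answer: none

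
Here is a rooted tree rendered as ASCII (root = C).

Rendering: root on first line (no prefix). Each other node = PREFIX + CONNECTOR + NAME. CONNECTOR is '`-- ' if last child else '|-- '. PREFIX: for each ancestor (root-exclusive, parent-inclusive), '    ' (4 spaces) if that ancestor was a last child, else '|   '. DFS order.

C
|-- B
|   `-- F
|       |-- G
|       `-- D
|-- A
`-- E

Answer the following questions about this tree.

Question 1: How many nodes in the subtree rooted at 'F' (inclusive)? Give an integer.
Answer: 3

Derivation:
Subtree rooted at F contains: D, F, G
Count = 3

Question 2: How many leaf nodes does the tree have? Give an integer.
Leaves (nodes with no children): A, D, E, G

Answer: 4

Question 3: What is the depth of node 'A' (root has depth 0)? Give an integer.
Path from root to A: C -> A
Depth = number of edges = 1

Answer: 1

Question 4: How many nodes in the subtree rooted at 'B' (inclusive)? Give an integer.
Answer: 4

Derivation:
Subtree rooted at B contains: B, D, F, G
Count = 4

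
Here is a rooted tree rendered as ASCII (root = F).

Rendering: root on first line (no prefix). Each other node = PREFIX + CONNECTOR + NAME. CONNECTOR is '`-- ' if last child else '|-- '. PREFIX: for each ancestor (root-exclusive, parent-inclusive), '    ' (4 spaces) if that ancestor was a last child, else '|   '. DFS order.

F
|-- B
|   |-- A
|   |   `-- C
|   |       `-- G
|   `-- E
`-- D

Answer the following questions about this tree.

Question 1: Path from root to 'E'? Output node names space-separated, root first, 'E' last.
Answer: F B E

Derivation:
Walk down from root: F -> B -> E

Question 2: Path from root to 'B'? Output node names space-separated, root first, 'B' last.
Answer: F B

Derivation:
Walk down from root: F -> B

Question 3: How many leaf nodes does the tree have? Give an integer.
Leaves (nodes with no children): D, E, G

Answer: 3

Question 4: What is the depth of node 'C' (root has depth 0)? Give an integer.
Answer: 3

Derivation:
Path from root to C: F -> B -> A -> C
Depth = number of edges = 3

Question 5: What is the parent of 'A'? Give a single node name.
Scan adjacency: A appears as child of B

Answer: B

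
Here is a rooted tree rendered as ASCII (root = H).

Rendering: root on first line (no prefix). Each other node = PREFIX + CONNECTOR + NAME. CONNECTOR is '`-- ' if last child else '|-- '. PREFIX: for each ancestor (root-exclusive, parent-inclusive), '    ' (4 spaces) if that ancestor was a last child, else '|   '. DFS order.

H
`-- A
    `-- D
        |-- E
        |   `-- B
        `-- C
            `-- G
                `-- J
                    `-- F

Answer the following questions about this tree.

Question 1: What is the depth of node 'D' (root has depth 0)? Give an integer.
Answer: 2

Derivation:
Path from root to D: H -> A -> D
Depth = number of edges = 2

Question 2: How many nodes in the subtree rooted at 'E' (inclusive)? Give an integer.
Answer: 2

Derivation:
Subtree rooted at E contains: B, E
Count = 2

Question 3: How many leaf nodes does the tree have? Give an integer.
Answer: 2

Derivation:
Leaves (nodes with no children): B, F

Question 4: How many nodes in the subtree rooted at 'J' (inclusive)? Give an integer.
Subtree rooted at J contains: F, J
Count = 2

Answer: 2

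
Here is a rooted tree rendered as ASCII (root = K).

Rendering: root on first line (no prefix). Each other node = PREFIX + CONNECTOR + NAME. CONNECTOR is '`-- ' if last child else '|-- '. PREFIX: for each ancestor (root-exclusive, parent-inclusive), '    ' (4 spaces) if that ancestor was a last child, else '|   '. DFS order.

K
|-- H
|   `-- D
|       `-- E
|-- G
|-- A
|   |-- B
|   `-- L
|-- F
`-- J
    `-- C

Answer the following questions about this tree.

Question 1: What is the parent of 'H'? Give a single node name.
Scan adjacency: H appears as child of K

Answer: K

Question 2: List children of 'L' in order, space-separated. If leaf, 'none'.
Answer: none

Derivation:
Node L's children (from adjacency): (leaf)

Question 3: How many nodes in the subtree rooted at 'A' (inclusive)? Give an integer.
Subtree rooted at A contains: A, B, L
Count = 3

Answer: 3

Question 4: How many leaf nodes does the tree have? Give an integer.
Leaves (nodes with no children): B, C, E, F, G, L

Answer: 6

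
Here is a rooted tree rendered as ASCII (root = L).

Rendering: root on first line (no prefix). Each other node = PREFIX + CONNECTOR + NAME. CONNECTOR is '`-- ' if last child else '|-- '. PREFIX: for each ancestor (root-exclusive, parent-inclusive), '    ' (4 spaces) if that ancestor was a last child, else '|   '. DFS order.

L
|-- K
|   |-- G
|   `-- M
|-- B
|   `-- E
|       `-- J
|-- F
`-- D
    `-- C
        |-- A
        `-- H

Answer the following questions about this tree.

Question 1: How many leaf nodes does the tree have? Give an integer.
Leaves (nodes with no children): A, F, G, H, J, M

Answer: 6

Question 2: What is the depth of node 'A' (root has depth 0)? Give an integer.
Path from root to A: L -> D -> C -> A
Depth = number of edges = 3

Answer: 3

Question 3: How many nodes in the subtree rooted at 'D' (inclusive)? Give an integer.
Answer: 4

Derivation:
Subtree rooted at D contains: A, C, D, H
Count = 4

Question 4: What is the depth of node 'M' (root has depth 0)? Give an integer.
Answer: 2

Derivation:
Path from root to M: L -> K -> M
Depth = number of edges = 2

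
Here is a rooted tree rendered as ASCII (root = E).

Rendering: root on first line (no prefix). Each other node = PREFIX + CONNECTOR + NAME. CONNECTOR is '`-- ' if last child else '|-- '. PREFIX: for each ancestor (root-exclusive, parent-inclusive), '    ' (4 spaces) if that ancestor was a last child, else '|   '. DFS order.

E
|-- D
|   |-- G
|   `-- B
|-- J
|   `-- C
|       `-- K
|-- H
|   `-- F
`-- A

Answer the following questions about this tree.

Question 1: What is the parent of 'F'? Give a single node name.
Scan adjacency: F appears as child of H

Answer: H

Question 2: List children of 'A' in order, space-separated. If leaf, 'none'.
Answer: none

Derivation:
Node A's children (from adjacency): (leaf)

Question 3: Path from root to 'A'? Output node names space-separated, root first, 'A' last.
Walk down from root: E -> A

Answer: E A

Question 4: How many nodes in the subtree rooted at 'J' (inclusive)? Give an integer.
Subtree rooted at J contains: C, J, K
Count = 3

Answer: 3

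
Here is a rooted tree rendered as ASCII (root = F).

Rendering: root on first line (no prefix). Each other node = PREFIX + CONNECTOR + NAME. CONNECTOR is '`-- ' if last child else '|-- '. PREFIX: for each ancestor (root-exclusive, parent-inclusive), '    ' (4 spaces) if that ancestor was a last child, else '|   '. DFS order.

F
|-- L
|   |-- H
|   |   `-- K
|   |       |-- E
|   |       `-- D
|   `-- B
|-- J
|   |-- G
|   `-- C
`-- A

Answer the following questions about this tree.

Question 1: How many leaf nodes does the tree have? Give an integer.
Leaves (nodes with no children): A, B, C, D, E, G

Answer: 6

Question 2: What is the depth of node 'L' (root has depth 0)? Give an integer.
Path from root to L: F -> L
Depth = number of edges = 1

Answer: 1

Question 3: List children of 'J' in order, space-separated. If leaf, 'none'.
Node J's children (from adjacency): G, C

Answer: G C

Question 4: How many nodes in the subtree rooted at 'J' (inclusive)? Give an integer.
Subtree rooted at J contains: C, G, J
Count = 3

Answer: 3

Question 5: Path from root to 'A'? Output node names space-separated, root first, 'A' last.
Walk down from root: F -> A

Answer: F A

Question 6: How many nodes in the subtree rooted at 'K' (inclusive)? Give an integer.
Answer: 3

Derivation:
Subtree rooted at K contains: D, E, K
Count = 3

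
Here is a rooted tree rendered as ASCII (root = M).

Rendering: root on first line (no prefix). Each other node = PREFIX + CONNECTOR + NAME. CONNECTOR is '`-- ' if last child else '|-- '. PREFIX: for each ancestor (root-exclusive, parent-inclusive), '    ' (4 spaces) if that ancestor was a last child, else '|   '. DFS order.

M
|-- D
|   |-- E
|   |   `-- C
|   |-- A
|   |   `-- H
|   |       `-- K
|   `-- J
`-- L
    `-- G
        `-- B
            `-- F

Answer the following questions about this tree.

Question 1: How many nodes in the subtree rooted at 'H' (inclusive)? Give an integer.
Answer: 2

Derivation:
Subtree rooted at H contains: H, K
Count = 2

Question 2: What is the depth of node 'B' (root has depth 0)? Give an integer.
Answer: 3

Derivation:
Path from root to B: M -> L -> G -> B
Depth = number of edges = 3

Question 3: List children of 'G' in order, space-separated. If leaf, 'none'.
Answer: B

Derivation:
Node G's children (from adjacency): B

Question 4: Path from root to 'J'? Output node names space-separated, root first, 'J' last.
Answer: M D J

Derivation:
Walk down from root: M -> D -> J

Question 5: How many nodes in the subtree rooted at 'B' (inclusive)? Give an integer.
Answer: 2

Derivation:
Subtree rooted at B contains: B, F
Count = 2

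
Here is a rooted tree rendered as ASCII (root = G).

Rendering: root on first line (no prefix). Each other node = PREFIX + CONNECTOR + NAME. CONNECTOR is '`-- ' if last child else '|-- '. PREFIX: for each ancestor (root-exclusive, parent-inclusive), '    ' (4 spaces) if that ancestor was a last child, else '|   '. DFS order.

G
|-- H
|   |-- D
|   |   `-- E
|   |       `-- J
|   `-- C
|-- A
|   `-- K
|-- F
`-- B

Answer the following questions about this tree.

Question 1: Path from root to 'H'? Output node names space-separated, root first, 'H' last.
Walk down from root: G -> H

Answer: G H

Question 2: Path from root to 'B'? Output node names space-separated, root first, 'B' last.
Walk down from root: G -> B

Answer: G B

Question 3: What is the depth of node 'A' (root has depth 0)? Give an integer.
Answer: 1

Derivation:
Path from root to A: G -> A
Depth = number of edges = 1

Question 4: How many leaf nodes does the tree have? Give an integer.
Leaves (nodes with no children): B, C, F, J, K

Answer: 5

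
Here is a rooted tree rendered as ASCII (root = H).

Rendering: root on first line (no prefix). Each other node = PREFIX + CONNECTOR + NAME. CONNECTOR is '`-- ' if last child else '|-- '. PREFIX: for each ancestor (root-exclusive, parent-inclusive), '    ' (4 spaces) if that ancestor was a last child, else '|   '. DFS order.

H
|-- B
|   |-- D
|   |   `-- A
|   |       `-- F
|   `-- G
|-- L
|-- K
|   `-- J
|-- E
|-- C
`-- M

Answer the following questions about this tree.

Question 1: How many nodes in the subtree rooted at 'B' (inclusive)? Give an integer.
Answer: 5

Derivation:
Subtree rooted at B contains: A, B, D, F, G
Count = 5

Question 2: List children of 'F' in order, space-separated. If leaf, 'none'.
Node F's children (from adjacency): (leaf)

Answer: none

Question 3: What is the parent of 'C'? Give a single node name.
Answer: H

Derivation:
Scan adjacency: C appears as child of H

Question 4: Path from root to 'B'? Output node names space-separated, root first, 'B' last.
Walk down from root: H -> B

Answer: H B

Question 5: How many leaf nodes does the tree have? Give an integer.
Answer: 7

Derivation:
Leaves (nodes with no children): C, E, F, G, J, L, M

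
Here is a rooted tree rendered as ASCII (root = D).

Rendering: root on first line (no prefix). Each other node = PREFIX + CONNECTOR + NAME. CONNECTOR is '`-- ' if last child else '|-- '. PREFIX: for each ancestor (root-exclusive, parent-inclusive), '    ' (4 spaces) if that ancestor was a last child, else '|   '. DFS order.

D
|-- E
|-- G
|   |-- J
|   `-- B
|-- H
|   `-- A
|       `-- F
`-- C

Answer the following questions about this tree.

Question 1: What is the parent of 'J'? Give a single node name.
Scan adjacency: J appears as child of G

Answer: G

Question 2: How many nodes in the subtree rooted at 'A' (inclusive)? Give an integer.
Answer: 2

Derivation:
Subtree rooted at A contains: A, F
Count = 2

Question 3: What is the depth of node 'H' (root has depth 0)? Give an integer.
Path from root to H: D -> H
Depth = number of edges = 1

Answer: 1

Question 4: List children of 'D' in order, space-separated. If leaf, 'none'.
Answer: E G H C

Derivation:
Node D's children (from adjacency): E, G, H, C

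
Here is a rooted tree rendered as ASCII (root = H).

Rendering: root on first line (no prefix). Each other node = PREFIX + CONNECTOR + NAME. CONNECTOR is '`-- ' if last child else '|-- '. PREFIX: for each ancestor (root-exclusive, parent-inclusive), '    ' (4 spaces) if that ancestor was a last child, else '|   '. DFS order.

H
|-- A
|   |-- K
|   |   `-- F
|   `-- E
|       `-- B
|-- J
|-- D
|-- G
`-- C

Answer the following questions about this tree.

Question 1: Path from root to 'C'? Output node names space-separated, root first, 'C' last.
Answer: H C

Derivation:
Walk down from root: H -> C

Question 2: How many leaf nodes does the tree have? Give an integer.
Answer: 6

Derivation:
Leaves (nodes with no children): B, C, D, F, G, J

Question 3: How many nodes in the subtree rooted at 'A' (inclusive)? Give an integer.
Answer: 5

Derivation:
Subtree rooted at A contains: A, B, E, F, K
Count = 5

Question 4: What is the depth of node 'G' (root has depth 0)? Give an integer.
Path from root to G: H -> G
Depth = number of edges = 1

Answer: 1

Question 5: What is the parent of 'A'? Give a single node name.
Answer: H

Derivation:
Scan adjacency: A appears as child of H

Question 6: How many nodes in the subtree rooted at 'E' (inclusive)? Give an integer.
Subtree rooted at E contains: B, E
Count = 2

Answer: 2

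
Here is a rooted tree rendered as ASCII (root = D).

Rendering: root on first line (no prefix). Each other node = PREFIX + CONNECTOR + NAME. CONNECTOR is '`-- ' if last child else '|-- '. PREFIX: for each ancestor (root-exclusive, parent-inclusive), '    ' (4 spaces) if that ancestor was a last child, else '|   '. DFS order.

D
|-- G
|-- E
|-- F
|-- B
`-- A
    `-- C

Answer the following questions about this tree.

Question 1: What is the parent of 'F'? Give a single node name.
Answer: D

Derivation:
Scan adjacency: F appears as child of D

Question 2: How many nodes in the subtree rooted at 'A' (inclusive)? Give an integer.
Answer: 2

Derivation:
Subtree rooted at A contains: A, C
Count = 2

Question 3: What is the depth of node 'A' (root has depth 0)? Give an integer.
Path from root to A: D -> A
Depth = number of edges = 1

Answer: 1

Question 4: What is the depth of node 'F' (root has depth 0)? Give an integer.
Answer: 1

Derivation:
Path from root to F: D -> F
Depth = number of edges = 1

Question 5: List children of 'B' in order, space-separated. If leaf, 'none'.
Answer: none

Derivation:
Node B's children (from adjacency): (leaf)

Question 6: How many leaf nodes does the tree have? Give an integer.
Leaves (nodes with no children): B, C, E, F, G

Answer: 5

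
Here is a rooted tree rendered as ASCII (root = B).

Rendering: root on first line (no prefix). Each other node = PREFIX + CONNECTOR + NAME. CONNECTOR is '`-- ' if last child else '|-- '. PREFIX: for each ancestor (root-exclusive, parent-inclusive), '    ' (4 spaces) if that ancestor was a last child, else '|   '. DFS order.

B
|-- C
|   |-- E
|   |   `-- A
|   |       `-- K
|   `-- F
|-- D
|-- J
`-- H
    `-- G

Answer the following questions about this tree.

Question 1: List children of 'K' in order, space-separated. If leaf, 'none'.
Node K's children (from adjacency): (leaf)

Answer: none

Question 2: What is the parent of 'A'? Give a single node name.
Answer: E

Derivation:
Scan adjacency: A appears as child of E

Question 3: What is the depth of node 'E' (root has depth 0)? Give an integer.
Path from root to E: B -> C -> E
Depth = number of edges = 2

Answer: 2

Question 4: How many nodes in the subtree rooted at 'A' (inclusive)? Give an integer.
Answer: 2

Derivation:
Subtree rooted at A contains: A, K
Count = 2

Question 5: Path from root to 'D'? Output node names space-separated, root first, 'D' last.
Walk down from root: B -> D

Answer: B D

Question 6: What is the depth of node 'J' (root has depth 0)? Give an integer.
Path from root to J: B -> J
Depth = number of edges = 1

Answer: 1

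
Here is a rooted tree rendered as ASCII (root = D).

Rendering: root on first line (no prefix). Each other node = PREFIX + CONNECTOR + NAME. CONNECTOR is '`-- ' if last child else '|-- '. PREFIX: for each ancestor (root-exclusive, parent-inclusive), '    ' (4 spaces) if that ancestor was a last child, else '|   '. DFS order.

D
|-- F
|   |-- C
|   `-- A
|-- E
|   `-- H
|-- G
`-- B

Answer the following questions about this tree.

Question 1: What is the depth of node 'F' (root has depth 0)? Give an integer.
Path from root to F: D -> F
Depth = number of edges = 1

Answer: 1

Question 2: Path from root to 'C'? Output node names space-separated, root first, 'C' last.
Answer: D F C

Derivation:
Walk down from root: D -> F -> C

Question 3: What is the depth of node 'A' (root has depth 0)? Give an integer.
Path from root to A: D -> F -> A
Depth = number of edges = 2

Answer: 2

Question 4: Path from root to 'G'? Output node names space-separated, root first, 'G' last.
Answer: D G

Derivation:
Walk down from root: D -> G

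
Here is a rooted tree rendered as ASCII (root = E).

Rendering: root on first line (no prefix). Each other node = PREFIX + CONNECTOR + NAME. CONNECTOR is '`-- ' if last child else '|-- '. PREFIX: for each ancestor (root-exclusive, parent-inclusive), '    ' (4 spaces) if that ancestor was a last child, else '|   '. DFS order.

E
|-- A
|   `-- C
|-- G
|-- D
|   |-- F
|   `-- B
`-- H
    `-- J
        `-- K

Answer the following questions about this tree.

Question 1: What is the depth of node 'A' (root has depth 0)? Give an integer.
Path from root to A: E -> A
Depth = number of edges = 1

Answer: 1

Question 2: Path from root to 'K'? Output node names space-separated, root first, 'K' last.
Answer: E H J K

Derivation:
Walk down from root: E -> H -> J -> K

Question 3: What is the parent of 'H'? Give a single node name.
Scan adjacency: H appears as child of E

Answer: E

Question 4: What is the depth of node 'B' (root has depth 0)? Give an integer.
Answer: 2

Derivation:
Path from root to B: E -> D -> B
Depth = number of edges = 2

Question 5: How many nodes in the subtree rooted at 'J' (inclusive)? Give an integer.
Answer: 2

Derivation:
Subtree rooted at J contains: J, K
Count = 2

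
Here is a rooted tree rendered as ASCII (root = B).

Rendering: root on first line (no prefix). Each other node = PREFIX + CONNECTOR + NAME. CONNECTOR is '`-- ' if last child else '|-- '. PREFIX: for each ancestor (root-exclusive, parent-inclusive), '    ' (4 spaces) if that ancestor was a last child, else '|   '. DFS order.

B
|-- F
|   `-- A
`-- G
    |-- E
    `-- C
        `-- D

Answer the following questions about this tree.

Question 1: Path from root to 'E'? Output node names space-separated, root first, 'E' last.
Walk down from root: B -> G -> E

Answer: B G E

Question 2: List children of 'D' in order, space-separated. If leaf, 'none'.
Node D's children (from adjacency): (leaf)

Answer: none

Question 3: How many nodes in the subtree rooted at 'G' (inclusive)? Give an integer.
Answer: 4

Derivation:
Subtree rooted at G contains: C, D, E, G
Count = 4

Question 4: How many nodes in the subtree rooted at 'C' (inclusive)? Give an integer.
Subtree rooted at C contains: C, D
Count = 2

Answer: 2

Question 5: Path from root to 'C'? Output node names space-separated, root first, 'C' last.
Walk down from root: B -> G -> C

Answer: B G C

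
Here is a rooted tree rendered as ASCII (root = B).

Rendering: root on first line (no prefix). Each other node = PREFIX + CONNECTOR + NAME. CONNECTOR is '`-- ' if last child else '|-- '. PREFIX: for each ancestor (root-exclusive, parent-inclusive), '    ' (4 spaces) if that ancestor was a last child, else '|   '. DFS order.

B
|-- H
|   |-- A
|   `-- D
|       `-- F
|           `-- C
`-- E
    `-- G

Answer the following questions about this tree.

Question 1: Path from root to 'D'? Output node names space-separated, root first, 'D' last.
Answer: B H D

Derivation:
Walk down from root: B -> H -> D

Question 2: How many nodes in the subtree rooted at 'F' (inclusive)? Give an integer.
Subtree rooted at F contains: C, F
Count = 2

Answer: 2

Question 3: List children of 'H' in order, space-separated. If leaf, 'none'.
Answer: A D

Derivation:
Node H's children (from adjacency): A, D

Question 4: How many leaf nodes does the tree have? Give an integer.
Leaves (nodes with no children): A, C, G

Answer: 3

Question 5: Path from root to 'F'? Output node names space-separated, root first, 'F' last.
Walk down from root: B -> H -> D -> F

Answer: B H D F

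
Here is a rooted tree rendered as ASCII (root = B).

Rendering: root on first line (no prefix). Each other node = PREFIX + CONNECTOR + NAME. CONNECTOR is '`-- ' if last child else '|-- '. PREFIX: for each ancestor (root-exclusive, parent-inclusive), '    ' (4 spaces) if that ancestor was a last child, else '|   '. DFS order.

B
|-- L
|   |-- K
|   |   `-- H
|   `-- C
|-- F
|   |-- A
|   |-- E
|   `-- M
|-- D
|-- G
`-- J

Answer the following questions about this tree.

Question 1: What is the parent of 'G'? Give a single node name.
Scan adjacency: G appears as child of B

Answer: B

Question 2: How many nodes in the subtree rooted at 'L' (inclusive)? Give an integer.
Subtree rooted at L contains: C, H, K, L
Count = 4

Answer: 4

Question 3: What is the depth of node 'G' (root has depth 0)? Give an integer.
Answer: 1

Derivation:
Path from root to G: B -> G
Depth = number of edges = 1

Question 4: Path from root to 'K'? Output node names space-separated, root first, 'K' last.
Walk down from root: B -> L -> K

Answer: B L K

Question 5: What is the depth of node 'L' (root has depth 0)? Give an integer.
Answer: 1

Derivation:
Path from root to L: B -> L
Depth = number of edges = 1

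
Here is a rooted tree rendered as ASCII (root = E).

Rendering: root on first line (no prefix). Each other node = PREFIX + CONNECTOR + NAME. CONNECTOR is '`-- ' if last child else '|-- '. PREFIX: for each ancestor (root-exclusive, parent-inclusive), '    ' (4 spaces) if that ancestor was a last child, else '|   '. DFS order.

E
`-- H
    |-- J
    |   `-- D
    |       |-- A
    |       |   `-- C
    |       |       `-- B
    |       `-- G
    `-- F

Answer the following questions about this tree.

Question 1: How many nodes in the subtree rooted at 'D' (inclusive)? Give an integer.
Subtree rooted at D contains: A, B, C, D, G
Count = 5

Answer: 5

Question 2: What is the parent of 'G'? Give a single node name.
Scan adjacency: G appears as child of D

Answer: D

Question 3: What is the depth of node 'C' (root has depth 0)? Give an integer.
Answer: 5

Derivation:
Path from root to C: E -> H -> J -> D -> A -> C
Depth = number of edges = 5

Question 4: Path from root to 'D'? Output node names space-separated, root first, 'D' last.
Walk down from root: E -> H -> J -> D

Answer: E H J D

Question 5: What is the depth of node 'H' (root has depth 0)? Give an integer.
Path from root to H: E -> H
Depth = number of edges = 1

Answer: 1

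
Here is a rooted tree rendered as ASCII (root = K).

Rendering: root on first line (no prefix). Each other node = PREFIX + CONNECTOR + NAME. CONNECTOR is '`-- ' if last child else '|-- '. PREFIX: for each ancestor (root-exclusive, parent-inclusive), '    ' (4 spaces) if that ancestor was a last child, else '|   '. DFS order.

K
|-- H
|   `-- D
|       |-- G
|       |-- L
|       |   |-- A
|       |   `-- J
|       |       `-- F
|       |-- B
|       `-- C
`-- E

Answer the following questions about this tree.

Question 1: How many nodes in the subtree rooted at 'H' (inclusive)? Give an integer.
Answer: 9

Derivation:
Subtree rooted at H contains: A, B, C, D, F, G, H, J, L
Count = 9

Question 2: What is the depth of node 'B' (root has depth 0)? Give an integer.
Answer: 3

Derivation:
Path from root to B: K -> H -> D -> B
Depth = number of edges = 3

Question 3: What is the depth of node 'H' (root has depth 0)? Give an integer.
Answer: 1

Derivation:
Path from root to H: K -> H
Depth = number of edges = 1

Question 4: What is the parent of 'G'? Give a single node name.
Answer: D

Derivation:
Scan adjacency: G appears as child of D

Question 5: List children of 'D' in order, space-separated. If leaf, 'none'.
Node D's children (from adjacency): G, L, B, C

Answer: G L B C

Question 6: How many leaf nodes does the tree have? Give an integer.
Answer: 6

Derivation:
Leaves (nodes with no children): A, B, C, E, F, G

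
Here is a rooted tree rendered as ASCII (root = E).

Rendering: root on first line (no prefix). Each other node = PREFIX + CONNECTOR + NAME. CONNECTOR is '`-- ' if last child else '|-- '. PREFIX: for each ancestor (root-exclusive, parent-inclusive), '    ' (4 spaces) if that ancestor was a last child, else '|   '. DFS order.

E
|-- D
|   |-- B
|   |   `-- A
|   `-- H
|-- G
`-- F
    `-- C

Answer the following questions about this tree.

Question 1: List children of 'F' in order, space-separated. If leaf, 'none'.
Answer: C

Derivation:
Node F's children (from adjacency): C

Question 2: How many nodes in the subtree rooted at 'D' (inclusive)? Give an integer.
Answer: 4

Derivation:
Subtree rooted at D contains: A, B, D, H
Count = 4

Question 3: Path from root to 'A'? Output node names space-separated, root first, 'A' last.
Answer: E D B A

Derivation:
Walk down from root: E -> D -> B -> A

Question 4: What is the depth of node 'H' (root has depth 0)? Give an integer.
Answer: 2

Derivation:
Path from root to H: E -> D -> H
Depth = number of edges = 2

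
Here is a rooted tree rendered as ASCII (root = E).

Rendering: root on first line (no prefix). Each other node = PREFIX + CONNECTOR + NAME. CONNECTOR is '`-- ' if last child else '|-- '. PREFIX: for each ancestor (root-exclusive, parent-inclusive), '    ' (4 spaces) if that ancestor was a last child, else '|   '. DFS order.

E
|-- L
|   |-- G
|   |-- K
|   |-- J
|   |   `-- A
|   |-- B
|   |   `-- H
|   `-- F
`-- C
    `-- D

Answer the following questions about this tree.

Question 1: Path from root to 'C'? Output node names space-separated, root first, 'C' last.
Answer: E C

Derivation:
Walk down from root: E -> C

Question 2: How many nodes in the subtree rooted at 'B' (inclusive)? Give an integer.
Answer: 2

Derivation:
Subtree rooted at B contains: B, H
Count = 2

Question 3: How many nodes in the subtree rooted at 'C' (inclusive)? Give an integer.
Answer: 2

Derivation:
Subtree rooted at C contains: C, D
Count = 2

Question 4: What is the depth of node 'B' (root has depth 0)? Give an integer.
Path from root to B: E -> L -> B
Depth = number of edges = 2

Answer: 2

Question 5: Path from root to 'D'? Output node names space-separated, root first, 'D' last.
Walk down from root: E -> C -> D

Answer: E C D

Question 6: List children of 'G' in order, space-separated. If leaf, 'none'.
Answer: none

Derivation:
Node G's children (from adjacency): (leaf)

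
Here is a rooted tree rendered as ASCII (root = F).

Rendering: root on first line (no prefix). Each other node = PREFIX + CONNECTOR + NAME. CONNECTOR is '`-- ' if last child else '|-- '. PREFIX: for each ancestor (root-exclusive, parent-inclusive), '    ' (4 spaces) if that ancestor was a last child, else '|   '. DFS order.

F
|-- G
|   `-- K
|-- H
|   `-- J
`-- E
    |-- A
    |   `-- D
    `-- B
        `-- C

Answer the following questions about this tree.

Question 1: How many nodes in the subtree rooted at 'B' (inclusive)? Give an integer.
Subtree rooted at B contains: B, C
Count = 2

Answer: 2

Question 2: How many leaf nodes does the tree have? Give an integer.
Answer: 4

Derivation:
Leaves (nodes with no children): C, D, J, K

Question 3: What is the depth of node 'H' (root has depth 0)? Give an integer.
Answer: 1

Derivation:
Path from root to H: F -> H
Depth = number of edges = 1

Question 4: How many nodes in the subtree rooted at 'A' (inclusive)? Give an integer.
Answer: 2

Derivation:
Subtree rooted at A contains: A, D
Count = 2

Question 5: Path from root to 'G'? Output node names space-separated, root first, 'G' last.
Answer: F G

Derivation:
Walk down from root: F -> G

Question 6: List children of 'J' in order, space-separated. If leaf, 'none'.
Node J's children (from adjacency): (leaf)

Answer: none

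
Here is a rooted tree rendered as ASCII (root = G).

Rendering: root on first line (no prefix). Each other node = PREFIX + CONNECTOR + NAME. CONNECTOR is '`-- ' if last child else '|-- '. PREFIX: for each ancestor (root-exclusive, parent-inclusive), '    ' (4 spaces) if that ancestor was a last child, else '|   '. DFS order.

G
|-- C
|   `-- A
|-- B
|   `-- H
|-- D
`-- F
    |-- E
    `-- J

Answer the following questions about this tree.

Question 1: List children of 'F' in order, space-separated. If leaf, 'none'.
Node F's children (from adjacency): E, J

Answer: E J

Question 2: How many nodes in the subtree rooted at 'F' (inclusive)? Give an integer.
Subtree rooted at F contains: E, F, J
Count = 3

Answer: 3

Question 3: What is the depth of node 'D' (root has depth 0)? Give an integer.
Answer: 1

Derivation:
Path from root to D: G -> D
Depth = number of edges = 1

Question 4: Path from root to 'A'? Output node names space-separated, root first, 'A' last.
Walk down from root: G -> C -> A

Answer: G C A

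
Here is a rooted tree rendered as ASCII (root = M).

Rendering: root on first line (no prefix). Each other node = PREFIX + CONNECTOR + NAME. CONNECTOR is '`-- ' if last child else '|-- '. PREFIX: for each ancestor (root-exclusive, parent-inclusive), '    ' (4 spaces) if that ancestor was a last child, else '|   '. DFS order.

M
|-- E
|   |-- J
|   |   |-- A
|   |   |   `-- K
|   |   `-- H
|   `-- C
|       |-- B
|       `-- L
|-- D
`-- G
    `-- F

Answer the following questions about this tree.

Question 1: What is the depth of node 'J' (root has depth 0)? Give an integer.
Answer: 2

Derivation:
Path from root to J: M -> E -> J
Depth = number of edges = 2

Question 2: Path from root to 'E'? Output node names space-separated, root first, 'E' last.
Walk down from root: M -> E

Answer: M E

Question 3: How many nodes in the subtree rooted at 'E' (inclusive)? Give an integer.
Answer: 8

Derivation:
Subtree rooted at E contains: A, B, C, E, H, J, K, L
Count = 8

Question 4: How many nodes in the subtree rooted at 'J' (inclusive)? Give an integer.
Subtree rooted at J contains: A, H, J, K
Count = 4

Answer: 4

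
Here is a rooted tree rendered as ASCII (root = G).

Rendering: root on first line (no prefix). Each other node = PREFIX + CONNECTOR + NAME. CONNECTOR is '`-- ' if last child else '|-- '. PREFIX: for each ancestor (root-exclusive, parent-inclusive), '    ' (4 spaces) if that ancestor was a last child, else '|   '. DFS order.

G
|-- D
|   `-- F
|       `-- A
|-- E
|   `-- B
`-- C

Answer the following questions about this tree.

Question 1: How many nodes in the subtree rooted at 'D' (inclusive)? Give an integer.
Subtree rooted at D contains: A, D, F
Count = 3

Answer: 3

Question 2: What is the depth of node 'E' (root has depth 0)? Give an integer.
Answer: 1

Derivation:
Path from root to E: G -> E
Depth = number of edges = 1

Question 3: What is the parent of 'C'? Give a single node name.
Answer: G

Derivation:
Scan adjacency: C appears as child of G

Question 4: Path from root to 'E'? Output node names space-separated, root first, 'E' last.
Walk down from root: G -> E

Answer: G E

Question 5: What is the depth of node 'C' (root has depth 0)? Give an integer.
Path from root to C: G -> C
Depth = number of edges = 1

Answer: 1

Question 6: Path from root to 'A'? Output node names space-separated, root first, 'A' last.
Walk down from root: G -> D -> F -> A

Answer: G D F A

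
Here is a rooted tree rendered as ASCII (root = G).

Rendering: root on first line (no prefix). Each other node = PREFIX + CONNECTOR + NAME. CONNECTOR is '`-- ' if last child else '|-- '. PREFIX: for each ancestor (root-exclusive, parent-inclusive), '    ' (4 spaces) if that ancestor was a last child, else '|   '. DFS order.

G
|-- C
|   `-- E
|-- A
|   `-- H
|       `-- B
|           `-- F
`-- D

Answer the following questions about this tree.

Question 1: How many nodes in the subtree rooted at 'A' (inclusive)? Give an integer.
Subtree rooted at A contains: A, B, F, H
Count = 4

Answer: 4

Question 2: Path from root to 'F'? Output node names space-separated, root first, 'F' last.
Answer: G A H B F

Derivation:
Walk down from root: G -> A -> H -> B -> F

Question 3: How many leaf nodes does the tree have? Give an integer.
Leaves (nodes with no children): D, E, F

Answer: 3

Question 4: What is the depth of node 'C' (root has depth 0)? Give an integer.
Answer: 1

Derivation:
Path from root to C: G -> C
Depth = number of edges = 1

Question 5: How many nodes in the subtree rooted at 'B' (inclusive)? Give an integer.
Answer: 2

Derivation:
Subtree rooted at B contains: B, F
Count = 2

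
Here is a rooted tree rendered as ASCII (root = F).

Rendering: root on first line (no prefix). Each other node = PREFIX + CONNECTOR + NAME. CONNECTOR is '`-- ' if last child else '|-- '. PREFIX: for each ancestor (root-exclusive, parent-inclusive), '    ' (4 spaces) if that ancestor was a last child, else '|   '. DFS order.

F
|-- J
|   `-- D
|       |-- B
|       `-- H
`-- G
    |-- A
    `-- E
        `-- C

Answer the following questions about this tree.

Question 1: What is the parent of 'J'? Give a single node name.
Answer: F

Derivation:
Scan adjacency: J appears as child of F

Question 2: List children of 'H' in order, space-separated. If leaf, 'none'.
Answer: none

Derivation:
Node H's children (from adjacency): (leaf)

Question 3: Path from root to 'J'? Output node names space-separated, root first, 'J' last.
Walk down from root: F -> J

Answer: F J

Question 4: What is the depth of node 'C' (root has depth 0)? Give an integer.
Answer: 3

Derivation:
Path from root to C: F -> G -> E -> C
Depth = number of edges = 3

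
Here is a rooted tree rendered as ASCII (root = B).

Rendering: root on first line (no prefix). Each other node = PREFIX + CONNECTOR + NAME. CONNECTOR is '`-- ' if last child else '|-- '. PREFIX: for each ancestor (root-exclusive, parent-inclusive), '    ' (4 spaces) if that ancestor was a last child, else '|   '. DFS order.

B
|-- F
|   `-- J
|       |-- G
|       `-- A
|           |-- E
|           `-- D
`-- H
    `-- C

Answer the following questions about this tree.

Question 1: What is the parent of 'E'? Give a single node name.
Scan adjacency: E appears as child of A

Answer: A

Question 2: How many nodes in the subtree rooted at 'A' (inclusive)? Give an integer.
Answer: 3

Derivation:
Subtree rooted at A contains: A, D, E
Count = 3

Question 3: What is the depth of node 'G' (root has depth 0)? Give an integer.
Answer: 3

Derivation:
Path from root to G: B -> F -> J -> G
Depth = number of edges = 3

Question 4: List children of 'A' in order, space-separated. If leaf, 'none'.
Answer: E D

Derivation:
Node A's children (from adjacency): E, D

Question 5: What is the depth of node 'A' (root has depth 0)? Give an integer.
Path from root to A: B -> F -> J -> A
Depth = number of edges = 3

Answer: 3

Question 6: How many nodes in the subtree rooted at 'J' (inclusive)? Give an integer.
Subtree rooted at J contains: A, D, E, G, J
Count = 5

Answer: 5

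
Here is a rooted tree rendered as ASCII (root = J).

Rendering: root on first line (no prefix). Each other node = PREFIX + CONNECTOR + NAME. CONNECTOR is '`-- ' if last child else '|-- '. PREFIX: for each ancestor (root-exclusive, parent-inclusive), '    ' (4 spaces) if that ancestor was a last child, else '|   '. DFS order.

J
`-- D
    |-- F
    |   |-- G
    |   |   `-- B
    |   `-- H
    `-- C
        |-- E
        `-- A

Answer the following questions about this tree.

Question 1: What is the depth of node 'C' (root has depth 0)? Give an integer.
Path from root to C: J -> D -> C
Depth = number of edges = 2

Answer: 2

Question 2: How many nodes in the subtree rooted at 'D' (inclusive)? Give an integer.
Subtree rooted at D contains: A, B, C, D, E, F, G, H
Count = 8

Answer: 8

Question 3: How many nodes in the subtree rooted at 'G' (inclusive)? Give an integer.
Answer: 2

Derivation:
Subtree rooted at G contains: B, G
Count = 2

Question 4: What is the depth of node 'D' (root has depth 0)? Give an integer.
Answer: 1

Derivation:
Path from root to D: J -> D
Depth = number of edges = 1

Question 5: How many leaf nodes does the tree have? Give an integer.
Leaves (nodes with no children): A, B, E, H

Answer: 4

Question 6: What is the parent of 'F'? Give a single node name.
Answer: D

Derivation:
Scan adjacency: F appears as child of D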